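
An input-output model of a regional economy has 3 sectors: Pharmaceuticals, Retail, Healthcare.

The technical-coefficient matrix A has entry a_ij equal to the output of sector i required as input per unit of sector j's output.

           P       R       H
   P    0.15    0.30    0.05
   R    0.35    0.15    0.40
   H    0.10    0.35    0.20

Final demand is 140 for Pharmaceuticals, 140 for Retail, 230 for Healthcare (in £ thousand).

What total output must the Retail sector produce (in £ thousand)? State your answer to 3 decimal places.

x_R = 628.217

I − A =
  [   0.85    -0.30    -0.05]
  [  -0.35     0.85    -0.40]
  [  -0.10    -0.35     0.80]
Cofactors of I−A, C_ij = (−1)^(i+j)·(minor ij) (rows/columns in the sector order above):
  C_11 = (0.85)(0.80) − (-0.40)(-0.35) = 0.5400
  C_12 = −[(-0.35)(0.80) − (-0.40)(-0.10)] = 0.3200
  C_13 = (-0.35)(-0.35) − (0.85)(-0.10) = 0.2075
  C_21 = −[(-0.30)(0.80) − (-0.05)(-0.35)] = 0.2575
  C_22 = (0.85)(0.80) − (-0.05)(-0.10) = 0.6750
  C_23 = −[(0.85)(-0.35) − (-0.30)(-0.10)] = 0.3275
  C_31 = (-0.30)(-0.40) − (-0.05)(0.85) = 0.1625
  C_32 = −[(0.85)(-0.40) − (-0.05)(-0.35)] = 0.3575
  C_33 = (0.85)(0.85) − (-0.30)(-0.35) = 0.6175
det(I−A) = Σ_j (I−A)_1j·C_1j = (0.85)(0.5400) + (-0.30)(0.3200) + (-0.05)(0.2075) = 0.352625
adj(I−A) = Cᵀ =
  [ 0.5400   0.2575   0.1625]
  [ 0.3200   0.6750   0.3575]
  [ 0.2075   0.3275   0.6175]
(I − A)⁻¹ = adj(I−A) / det(I−A) ≈
  [   1.5314     0.7302     0.4608]
  [   0.9075     1.9142     1.0138]
  [   0.5884     0.9287     1.7512]
x = (I − A)⁻¹ d = adj(I−A)·d / det(I−A), with det(I−A) = 0.352625:
  x_P = (0.5400·140 + 0.2575·140 + 0.1625·230) / 0.352625 = 149.025 / 0.352625 ≈ 422.616
  x_R = (0.3200·140 + 0.6750·140 + 0.3575·230) / 0.352625 = 221.525 / 0.352625 ≈ 628.217
  x_H = (0.2075·140 + 0.3275·140 + 0.6175·230) / 0.352625 = 216.925 / 0.352625 ≈ 615.172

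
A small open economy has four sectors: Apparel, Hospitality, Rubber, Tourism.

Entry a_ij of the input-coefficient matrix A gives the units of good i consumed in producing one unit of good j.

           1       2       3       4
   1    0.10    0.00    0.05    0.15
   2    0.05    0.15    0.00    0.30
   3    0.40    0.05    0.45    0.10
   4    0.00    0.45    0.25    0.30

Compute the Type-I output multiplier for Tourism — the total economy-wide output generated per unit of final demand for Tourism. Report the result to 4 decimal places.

m_4 = 4.2352

I − A =
  [   0.90     0.00    -0.05    -0.15]
  [  -0.05     0.85     0.00    -0.30]
  [  -0.40    -0.05     0.55    -0.10]
  [   0.00    -0.45    -0.25     0.70]
Compute the cofactors C_ij = (−1)^(i+j)·(3×3 minor ij) of I−A; the adjugate is their transpose:
adj(I−A) = Cᵀ =
  [ 0.228000   0.043000   0.054875   0.075125]
  [ 0.048000   0.295000   0.071125   0.146875]
  [ 0.188000   0.099000   0.410625   0.141375]
  [ 0.098000   0.225000   0.192375   0.403625]
det(I−A) = Σ_j (I−A)_1j·C_1j = (0.90)(0.228000) + (0.00)(0.048000) + (-0.05)(0.188000) + (-0.15)(0.098000) = 0.1811
(I − A)⁻¹ = adj(I−A) / det(I−A) ≈
  [   1.25897     0.23744     0.30301     0.41483]
  [   0.26505     1.62893     0.39274     0.81102]
  [   1.03810     0.54666     2.26739     0.78065]
  [   0.54114     1.24241     1.06226     2.22874]
The output multiplier for sector j is the column-j sum of the Leontief inverse (I − A)⁻¹ = adj(I−A) / det(I−A).
Column 4 of adj(I−A): (0.075125, 0.146875, 0.141375, 0.403625); det(I−A) = 0.1811.
m_4 = (0.075125 + 0.146875 + 0.141375 + 0.403625) / 0.1811 = 0.767 / 0.1811 ≈ 4.2352.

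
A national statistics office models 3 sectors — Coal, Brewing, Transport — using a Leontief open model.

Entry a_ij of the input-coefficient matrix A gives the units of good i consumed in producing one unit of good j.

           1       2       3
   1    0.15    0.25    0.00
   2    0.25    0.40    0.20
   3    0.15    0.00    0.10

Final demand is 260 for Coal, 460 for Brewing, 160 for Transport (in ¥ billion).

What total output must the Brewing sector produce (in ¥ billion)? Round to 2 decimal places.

x_2 = 1126.88

I − A =
  [   0.85    -0.25     0.00]
  [  -0.25     0.60    -0.20]
  [  -0.15     0.00     0.90]
Cofactors of I−A, C_ij = (−1)^(i+j)·(minor ij) (rows/columns in the sector order above):
  C_11 = (0.60)(0.90) − (-0.20)(0.00) = 0.5400
  C_12 = −[(-0.25)(0.90) − (-0.20)(-0.15)] = 0.2550
  C_13 = (-0.25)(0.00) − (0.60)(-0.15) = 0.0900
  C_21 = −[(-0.25)(0.90) − (0.00)(0.00)] = 0.2250
  C_22 = (0.85)(0.90) − (0.00)(-0.15) = 0.7650
  C_23 = −[(0.85)(0.00) − (-0.25)(-0.15)] = 0.0375
  C_31 = (-0.25)(-0.20) − (0.00)(0.60) = 0.0500
  C_32 = −[(0.85)(-0.20) − (0.00)(-0.25)] = 0.1700
  C_33 = (0.85)(0.60) − (-0.25)(-0.25) = 0.4475
det(I−A) = Σ_j (I−A)_1j·C_1j = (0.85)(0.5400) + (-0.25)(0.2550) + (0.00)(0.0900) = 0.39525
adj(I−A) = Cᵀ =
  [ 0.5400   0.2250   0.0500]
  [ 0.2550   0.7650   0.1700]
  [ 0.0900   0.0375   0.4475]
(I − A)⁻¹ = adj(I−A) / det(I−A) ≈
  [   1.3662     0.5693     0.1265]
  [   0.6452     1.9355     0.4301]
  [   0.2277     0.0949     1.1322]
x = (I − A)⁻¹ d = adj(I−A)·d / det(I−A), with det(I−A) = 0.39525:
  x_1 = (0.5400·260 + 0.2250·460 + 0.0500·160) / 0.39525 = 251.90 / 0.39525 ≈ 637.32
  x_2 = (0.2550·260 + 0.7650·460 + 0.1700·160) / 0.39525 = 445.40 / 0.39525 ≈ 1126.88
  x_3 = (0.0900·260 + 0.0375·460 + 0.4475·160) / 0.39525 = 112.25 / 0.39525 ≈ 284.00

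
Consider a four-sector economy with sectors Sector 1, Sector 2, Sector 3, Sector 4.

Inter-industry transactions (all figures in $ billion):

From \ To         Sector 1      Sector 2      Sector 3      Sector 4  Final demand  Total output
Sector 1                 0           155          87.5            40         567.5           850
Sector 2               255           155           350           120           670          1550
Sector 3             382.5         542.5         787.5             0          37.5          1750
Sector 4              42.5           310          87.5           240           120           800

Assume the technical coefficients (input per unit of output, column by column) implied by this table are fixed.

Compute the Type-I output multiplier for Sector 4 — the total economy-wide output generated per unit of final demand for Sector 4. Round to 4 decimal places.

m_4 = 2.4528

Technical coefficients a_ij = z_ij / X_j:
  a_11 = 0/850 = 0.00, a_21 = 255/850 = 0.30, a_31 = 382.5/850 = 0.45, a_41 = 42.5/850 = 0.05
  a_12 = 155/1550 = 0.10, a_22 = 155/1550 = 0.10, a_32 = 542.5/1550 = 0.35, a_42 = 310/1550 = 0.20
  a_13 = 87.5/1750 = 0.05, a_23 = 350/1750 = 0.20, a_33 = 787.5/1750 = 0.45, a_43 = 87.5/1750 = 0.05
  a_14 = 40/800 = 0.05, a_24 = 120/800 = 0.15, a_34 = 0/800 = 0.00, a_44 = 240/800 = 0.30
I − A =
  [   1.00    -0.10    -0.05    -0.05]
  [  -0.30     0.90    -0.20    -0.15]
  [  -0.45    -0.35     0.55     0.00]
  [  -0.05    -0.20    -0.05     0.70]
Compute the cofactors C_ij = (−1)^(i+j)·(3×3 minor ij) of I−A; the adjugate is their transpose:
adj(I−A) = Cᵀ =
  [ 0.278375   0.057125   0.049000   0.032125]
  [ 0.186000   0.366750   0.158625   0.091875]
  [ 0.346125   0.280125   0.573000   0.084750]
  [ 0.097750   0.128875   0.089750   0.374000]
det(I−A) = Σ_j (I−A)_1j·C_1j = (1.00)(0.278375) + (-0.10)(0.186000) + (-0.05)(0.346125) + (-0.05)(0.097750) = 0.23758125
(I − A)⁻¹ = adj(I−A) / det(I−A) ≈
  [   1.17170     0.24044     0.20625     0.13522]
  [   0.78289     1.54368     0.66767     0.38671]
  [   1.45687     1.17907     2.41181     0.35672]
  [   0.41144     0.54245     0.37777     1.57420]
The output multiplier for sector j is the column-j sum of the Leontief inverse (I − A)⁻¹ = adj(I−A) / det(I−A).
Column 4 of adj(I−A): (0.032125, 0.091875, 0.084750, 0.374000); det(I−A) = 0.23758125.
m_4 = (0.032125 + 0.091875 + 0.084750 + 0.374000) / 0.23758125 = 0.58275 / 0.23758125 ≈ 2.4528.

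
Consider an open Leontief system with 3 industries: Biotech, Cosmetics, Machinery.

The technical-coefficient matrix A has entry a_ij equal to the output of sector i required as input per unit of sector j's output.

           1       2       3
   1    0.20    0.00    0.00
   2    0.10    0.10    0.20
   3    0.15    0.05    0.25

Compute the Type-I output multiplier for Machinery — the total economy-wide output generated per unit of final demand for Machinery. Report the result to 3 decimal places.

I − A =
  [   0.80     0.00     0.00]
  [  -0.10     0.90    -0.20]
  [  -0.15    -0.05     0.75]
Cofactors of I−A, C_ij = (−1)^(i+j)·(minor ij) (rows/columns in the sector order above):
  C_11 = (0.90)(0.75) − (-0.20)(-0.05) = 0.6650
  C_12 = −[(-0.10)(0.75) − (-0.20)(-0.15)] = 0.1050
  C_13 = (-0.10)(-0.05) − (0.90)(-0.15) = 0.1400
  C_21 = −[(0.00)(0.75) − (0.00)(-0.05)] = 0.0000
  C_22 = (0.80)(0.75) − (0.00)(-0.15) = 0.6000
  C_23 = −[(0.80)(-0.05) − (0.00)(-0.15)] = 0.0400
  C_31 = (0.00)(-0.20) − (0.00)(0.90) = 0.0000
  C_32 = −[(0.80)(-0.20) − (0.00)(-0.10)] = 0.1600
  C_33 = (0.80)(0.90) − (0.00)(-0.10) = 0.7200
det(I−A) = Σ_j (I−A)_1j·C_1j = (0.80)(0.6650) + (0.00)(0.1050) + (0.00)(0.1400) = 0.5320
adj(I−A) = Cᵀ =
  [ 0.6650   0.0000   0.0000]
  [ 0.1050   0.6000   0.1600]
  [ 0.1400   0.0400   0.7200]
(I − A)⁻¹ = adj(I−A) / det(I−A) ≈
  [   1.2500     0.0000     0.0000]
  [   0.1974     1.1278     0.3008]
  [   0.2632     0.0752     1.3534]
The output multiplier for sector j is the column-j sum of the Leontief inverse (I − A)⁻¹ = adj(I−A) / det(I−A).
Column 3 of adj(I−A): (0.0000, 0.1600, 0.7200); det(I−A) = 0.5320.
m_3 = (0.0000 + 0.1600 + 0.7200) / 0.5320 = 0.88 / 0.5320 ≈ 1.654.

m_3 = 1.654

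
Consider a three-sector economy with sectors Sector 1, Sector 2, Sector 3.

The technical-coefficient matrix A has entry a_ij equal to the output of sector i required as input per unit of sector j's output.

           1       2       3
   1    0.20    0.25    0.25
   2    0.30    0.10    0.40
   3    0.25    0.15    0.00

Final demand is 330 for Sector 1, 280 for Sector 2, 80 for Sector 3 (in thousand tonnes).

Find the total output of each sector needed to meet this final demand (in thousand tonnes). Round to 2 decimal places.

I − A =
  [   0.80    -0.25    -0.25]
  [  -0.30     0.90    -0.40]
  [  -0.25    -0.15     1.00]
Cofactors of I−A, C_ij = (−1)^(i+j)·(minor ij) (rows/columns in the sector order above):
  C_11 = (0.90)(1.00) − (-0.40)(-0.15) = 0.8400
  C_12 = −[(-0.30)(1.00) − (-0.40)(-0.25)] = 0.4000
  C_13 = (-0.30)(-0.15) − (0.90)(-0.25) = 0.2700
  C_21 = −[(-0.25)(1.00) − (-0.25)(-0.15)] = 0.2875
  C_22 = (0.80)(1.00) − (-0.25)(-0.25) = 0.7375
  C_23 = −[(0.80)(-0.15) − (-0.25)(-0.25)] = 0.1825
  C_31 = (-0.25)(-0.40) − (-0.25)(0.90) = 0.3250
  C_32 = −[(0.80)(-0.40) − (-0.25)(-0.30)] = 0.3950
  C_33 = (0.80)(0.90) − (-0.25)(-0.30) = 0.6450
det(I−A) = Σ_j (I−A)_1j·C_1j = (0.80)(0.8400) + (-0.25)(0.4000) + (-0.25)(0.2700) = 0.5045
adj(I−A) = Cᵀ =
  [ 0.8400   0.2875   0.3250]
  [ 0.4000   0.7375   0.3950]
  [ 0.2700   0.1825   0.6450]
(I − A)⁻¹ = adj(I−A) / det(I−A) ≈
  [   1.6650     0.5699     0.6442]
  [   0.7929     1.4618     0.7830]
  [   0.5352     0.3617     1.2785]
x = (I − A)⁻¹ d = adj(I−A)·d / det(I−A), with det(I−A) = 0.5045:
  x_1 = (0.8400·330 + 0.2875·280 + 0.3250·80) / 0.5045 = 383.70 / 0.5045 ≈ 760.56
  x_2 = (0.4000·330 + 0.7375·280 + 0.3950·80) / 0.5045 = 370.10 / 0.5045 ≈ 733.60
  x_3 = (0.2700·330 + 0.1825·280 + 0.6450·80) / 0.5045 = 191.80 / 0.5045 ≈ 380.18

x_1 = 760.56, x_2 = 733.60, x_3 = 380.18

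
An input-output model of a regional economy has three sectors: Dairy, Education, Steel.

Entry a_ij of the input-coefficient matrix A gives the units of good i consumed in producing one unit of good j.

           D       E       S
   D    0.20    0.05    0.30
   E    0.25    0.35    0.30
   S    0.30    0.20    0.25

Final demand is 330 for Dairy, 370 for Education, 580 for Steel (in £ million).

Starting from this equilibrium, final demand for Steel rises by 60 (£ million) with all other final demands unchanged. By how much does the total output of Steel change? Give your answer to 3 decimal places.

Δx_S = 119.588

I − A =
  [   0.80    -0.05    -0.30]
  [  -0.25     0.65    -0.30]
  [  -0.30    -0.20     0.75]
Cofactors of I−A, C_ij = (−1)^(i+j)·(minor ij) (rows/columns in the sector order above):
  C_11 = (0.65)(0.75) − (-0.30)(-0.20) = 0.4275
  C_12 = −[(-0.25)(0.75) − (-0.30)(-0.30)] = 0.2775
  C_13 = (-0.25)(-0.20) − (0.65)(-0.30) = 0.2450
  C_21 = −[(-0.05)(0.75) − (-0.30)(-0.20)] = 0.0975
  C_22 = (0.80)(0.75) − (-0.30)(-0.30) = 0.5100
  C_23 = −[(0.80)(-0.20) − (-0.05)(-0.30)] = 0.1750
  C_31 = (-0.05)(-0.30) − (-0.30)(0.65) = 0.2100
  C_32 = −[(0.80)(-0.30) − (-0.30)(-0.25)] = 0.3150
  C_33 = (0.80)(0.65) − (-0.05)(-0.25) = 0.5075
det(I−A) = Σ_j (I−A)_1j·C_1j = (0.80)(0.4275) + (-0.05)(0.2775) + (-0.30)(0.2450) = 0.254625
adj(I−A) = Cᵀ =
  [ 0.4275   0.0975   0.2100]
  [ 0.2775   0.5100   0.3150]
  [ 0.2450   0.1750   0.5075]
(I − A)⁻¹ = adj(I−A) / det(I−A) ≈
  [   1.6789     0.3829     0.8247]
  [   1.0898     2.0029     1.2371]
  [   0.9622     0.6873     1.9931]
Δx = (I − A)⁻¹ Δd with Δd having +60 in the Steel component and 0 elsewhere.
So Δx_S = L_SS · (+60), where L_SS = adj(I−A)_SS / det(I−A) = 0.5075 / 0.254625.
Δx_S = 0.5075 × (+60) / 0.254625 = 30.45 / 0.254625 ≈ 119.588.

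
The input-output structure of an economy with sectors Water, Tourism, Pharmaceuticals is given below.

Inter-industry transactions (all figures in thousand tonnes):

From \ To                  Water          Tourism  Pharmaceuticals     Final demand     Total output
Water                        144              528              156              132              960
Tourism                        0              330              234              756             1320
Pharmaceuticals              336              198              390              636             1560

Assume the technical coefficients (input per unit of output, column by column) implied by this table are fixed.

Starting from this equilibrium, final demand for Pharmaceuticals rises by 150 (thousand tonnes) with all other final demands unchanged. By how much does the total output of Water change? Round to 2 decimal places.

Δx_1 = 49.18

Technical coefficients a_ij = z_ij / X_j:
  a_11 = 144/960 = 0.15, a_21 = 0/960 = 0.00, a_31 = 336/960 = 0.35
  a_12 = 528/1320 = 0.40, a_22 = 330/1320 = 0.25, a_32 = 198/1320 = 0.15
  a_13 = 156/1560 = 0.10, a_23 = 234/1560 = 0.15, a_33 = 390/1560 = 0.25
I − A =
  [   0.85    -0.40    -0.10]
  [   0.00     0.75    -0.15]
  [  -0.35    -0.15     0.75]
Cofactors of I−A, C_ij = (−1)^(i+j)·(minor ij) (rows/columns in the sector order above):
  C_11 = (0.75)(0.75) − (-0.15)(-0.15) = 0.5400
  C_12 = −[(0.00)(0.75) − (-0.15)(-0.35)] = 0.0525
  C_13 = (0.00)(-0.15) − (0.75)(-0.35) = 0.2625
  C_21 = −[(-0.40)(0.75) − (-0.10)(-0.15)] = 0.3150
  C_22 = (0.85)(0.75) − (-0.10)(-0.35) = 0.6025
  C_23 = −[(0.85)(-0.15) − (-0.40)(-0.35)] = 0.2675
  C_31 = (-0.40)(-0.15) − (-0.10)(0.75) = 0.1350
  C_32 = −[(0.85)(-0.15) − (-0.10)(0.00)] = 0.1275
  C_33 = (0.85)(0.75) − (-0.40)(0.00) = 0.6375
det(I−A) = Σ_j (I−A)_1j·C_1j = (0.85)(0.5400) + (-0.40)(0.0525) + (-0.10)(0.2625) = 0.41175
adj(I−A) = Cᵀ =
  [ 0.5400   0.3150   0.1350]
  [ 0.0525   0.6025   0.1275]
  [ 0.2625   0.2675   0.6375]
(I − A)⁻¹ = adj(I−A) / det(I−A) ≈
  [   1.3115     0.7650     0.3279]
  [   0.1275     1.4633     0.3097]
  [   0.6375     0.6497     1.5483]
Δx = (I − A)⁻¹ Δd with Δd having +150 in the Pharmaceuticals component and 0 elsewhere.
So Δx_1 = L_13 · (+150), where L_13 = adj(I−A)_13 / det(I−A) = 0.1350 / 0.41175.
Δx_1 = 0.1350 × (+150) / 0.41175 = 20.25 / 0.41175 ≈ 49.18.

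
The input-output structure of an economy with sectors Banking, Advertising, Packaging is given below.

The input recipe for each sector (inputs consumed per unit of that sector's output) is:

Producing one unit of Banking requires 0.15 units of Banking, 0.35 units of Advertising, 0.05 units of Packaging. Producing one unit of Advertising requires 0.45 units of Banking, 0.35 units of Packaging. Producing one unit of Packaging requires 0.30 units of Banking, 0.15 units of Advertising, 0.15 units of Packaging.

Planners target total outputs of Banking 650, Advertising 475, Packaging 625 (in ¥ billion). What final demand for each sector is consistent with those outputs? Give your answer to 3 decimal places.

d_1 = 151.250, d_2 = 153.750, d_3 = 332.500

I − A =
  [   0.85    -0.45    -0.30]
  [  -0.35     1.00    -0.15]
  [  -0.05    -0.35     0.85]
d = (I − A) x:
  d_1 = (+0.85)·650 + (-0.45)·475 + (-0.30)·625 = 151.250
  d_2 = (-0.35)·650 + (+1.00)·475 + (-0.15)·625 = 153.750
  d_3 = (-0.05)·650 + (-0.35)·475 + (+0.85)·625 = 332.500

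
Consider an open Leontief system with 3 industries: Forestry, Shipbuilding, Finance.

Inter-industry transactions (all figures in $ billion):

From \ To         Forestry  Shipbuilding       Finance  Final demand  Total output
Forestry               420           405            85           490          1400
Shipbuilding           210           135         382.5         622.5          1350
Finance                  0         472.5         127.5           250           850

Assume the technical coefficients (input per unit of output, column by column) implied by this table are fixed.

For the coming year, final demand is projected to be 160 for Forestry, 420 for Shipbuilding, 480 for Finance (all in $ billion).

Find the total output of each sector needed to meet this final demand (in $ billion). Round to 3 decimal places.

x_1 = 856.582, x_2 = 1122.986, x_3 = 1027.112

Technical coefficients a_ij = z_ij / X_j:
  a_11 = 420/1400 = 0.30, a_21 = 210/1400 = 0.15, a_31 = 0/1400 = 0.00
  a_12 = 405/1350 = 0.30, a_22 = 135/1350 = 0.10, a_32 = 472.5/1350 = 0.35
  a_13 = 85/850 = 0.10, a_23 = 382.5/850 = 0.45, a_33 = 127.5/850 = 0.15
I − A =
  [   0.70    -0.30    -0.10]
  [  -0.15     0.90    -0.45]
  [   0.00    -0.35     0.85]
Cofactors of I−A, C_ij = (−1)^(i+j)·(minor ij) (rows/columns in the sector order above):
  C_11 = (0.90)(0.85) − (-0.45)(-0.35) = 0.6075
  C_12 = −[(-0.15)(0.85) − (-0.45)(0.00)] = 0.1275
  C_13 = (-0.15)(-0.35) − (0.90)(0.00) = 0.0525
  C_21 = −[(-0.30)(0.85) − (-0.10)(-0.35)] = 0.2900
  C_22 = (0.70)(0.85) − (-0.10)(0.00) = 0.5950
  C_23 = −[(0.70)(-0.35) − (-0.30)(0.00)] = 0.2450
  C_31 = (-0.30)(-0.45) − (-0.10)(0.90) = 0.2250
  C_32 = −[(0.70)(-0.45) − (-0.10)(-0.15)] = 0.3300
  C_33 = (0.70)(0.90) − (-0.30)(-0.15) = 0.5850
det(I−A) = Σ_j (I−A)_1j·C_1j = (0.70)(0.6075) + (-0.30)(0.1275) + (-0.10)(0.0525) = 0.38175
adj(I−A) = Cᵀ =
  [ 0.6075   0.2900   0.2250]
  [ 0.1275   0.5950   0.3300]
  [ 0.0525   0.2450   0.5850]
(I − A)⁻¹ = adj(I−A) / det(I−A) ≈
  [   1.5914     0.7597     0.5894]
  [   0.3340     1.5586     0.8644]
  [   0.1375     0.6418     1.5324]
x = (I − A)⁻¹ d = adj(I−A)·d / det(I−A), with det(I−A) = 0.38175:
  x_1 = (0.6075·160 + 0.2900·420 + 0.2250·480) / 0.38175 = 327.00 / 0.38175 ≈ 856.582
  x_2 = (0.1275·160 + 0.5950·420 + 0.3300·480) / 0.38175 = 428.70 / 0.38175 ≈ 1122.986
  x_3 = (0.0525·160 + 0.2450·420 + 0.5850·480) / 0.38175 = 392.10 / 0.38175 ≈ 1027.112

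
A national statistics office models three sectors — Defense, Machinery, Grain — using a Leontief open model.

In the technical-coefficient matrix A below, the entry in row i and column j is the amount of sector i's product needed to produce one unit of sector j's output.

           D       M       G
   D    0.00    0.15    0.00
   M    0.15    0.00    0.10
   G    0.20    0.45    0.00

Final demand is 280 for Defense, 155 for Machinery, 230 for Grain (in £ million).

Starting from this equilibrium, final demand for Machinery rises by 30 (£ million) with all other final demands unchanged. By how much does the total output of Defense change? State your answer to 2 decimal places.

I − A =
  [   1.00    -0.15     0.00]
  [  -0.15     1.00    -0.10]
  [  -0.20    -0.45     1.00]
Cofactors of I−A, C_ij = (−1)^(i+j)·(minor ij) (rows/columns in the sector order above):
  C_11 = (1.00)(1.00) − (-0.10)(-0.45) = 0.9550
  C_12 = −[(-0.15)(1.00) − (-0.10)(-0.20)] = 0.1700
  C_13 = (-0.15)(-0.45) − (1.00)(-0.20) = 0.2675
  C_21 = −[(-0.15)(1.00) − (0.00)(-0.45)] = 0.1500
  C_22 = (1.00)(1.00) − (0.00)(-0.20) = 1.0000
  C_23 = −[(1.00)(-0.45) − (-0.15)(-0.20)] = 0.4800
  C_31 = (-0.15)(-0.10) − (0.00)(1.00) = 0.0150
  C_32 = −[(1.00)(-0.10) − (0.00)(-0.15)] = 0.1000
  C_33 = (1.00)(1.00) − (-0.15)(-0.15) = 0.9775
det(I−A) = Σ_j (I−A)_1j·C_1j = (1.00)(0.9550) + (-0.15)(0.1700) + (0.00)(0.2675) = 0.9295
adj(I−A) = Cᵀ =
  [ 0.9550   0.1500   0.0150]
  [ 0.1700   1.0000   0.1000]
  [ 0.2675   0.4800   0.9775]
(I − A)⁻¹ = adj(I−A) / det(I−A) ≈
  [   1.0274     0.1614     0.0161]
  [   0.1829     1.0758     0.1076]
  [   0.2878     0.5164     1.0516]
Δx = (I − A)⁻¹ Δd with Δd having +30 in the Machinery component and 0 elsewhere.
So Δx_D = L_DM · (+30), where L_DM = adj(I−A)_DM / det(I−A) = 0.1500 / 0.9295.
Δx_D = 0.1500 × (+30) / 0.9295 = 4.50 / 0.9295 ≈ 4.84.

Δx_D = 4.84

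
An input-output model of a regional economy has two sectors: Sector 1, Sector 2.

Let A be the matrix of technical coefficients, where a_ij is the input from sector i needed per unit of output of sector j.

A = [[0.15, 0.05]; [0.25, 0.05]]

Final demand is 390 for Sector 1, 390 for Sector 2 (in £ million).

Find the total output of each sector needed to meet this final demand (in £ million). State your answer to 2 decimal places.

I − A =
  [   0.85    -0.05]
  [  -0.25     0.95]
det(I−A) = (0.85)(0.95) − (-0.05)(-0.25) = 0.7950
adj(I−A) = [[0.95, 0.05], [0.25, 0.85]]
(I − A)⁻¹ = adj(I−A) / det(I−A) ≈
  [   1.1950     0.0629]
  [   0.3145     1.0692]
x = (I − A)⁻¹ d = adj(I−A)·d / det(I−A), with det(I−A) = 0.7950:
  x_1 = (0.95·390 + 0.05·390) / 0.7950 = 390.00 / 0.7950 ≈ 490.57
  x_2 = (0.25·390 + 0.85·390) / 0.7950 = 429.00 / 0.7950 ≈ 539.62

x_1 = 490.57, x_2 = 539.62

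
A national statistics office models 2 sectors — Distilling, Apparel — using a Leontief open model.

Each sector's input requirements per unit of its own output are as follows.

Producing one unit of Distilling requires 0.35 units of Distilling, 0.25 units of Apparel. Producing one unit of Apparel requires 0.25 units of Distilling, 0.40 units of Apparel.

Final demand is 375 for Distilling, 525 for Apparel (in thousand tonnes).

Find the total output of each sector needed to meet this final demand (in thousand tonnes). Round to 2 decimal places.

x_1 = 1087.79, x_2 = 1328.24

I − A =
  [   0.65    -0.25]
  [  -0.25     0.60]
det(I−A) = (0.65)(0.60) − (-0.25)(-0.25) = 0.3275
adj(I−A) = [[0.60, 0.25], [0.25, 0.65]]
(I − A)⁻¹ = adj(I−A) / det(I−A) ≈
  [   1.8321     0.7634]
  [   0.7634     1.9847]
x = (I − A)⁻¹ d = adj(I−A)·d / det(I−A), with det(I−A) = 0.3275:
  x_1 = (0.60·375 + 0.25·525) / 0.3275 = 356.25 / 0.3275 ≈ 1087.79
  x_2 = (0.25·375 + 0.65·525) / 0.3275 = 435.00 / 0.3275 ≈ 1328.24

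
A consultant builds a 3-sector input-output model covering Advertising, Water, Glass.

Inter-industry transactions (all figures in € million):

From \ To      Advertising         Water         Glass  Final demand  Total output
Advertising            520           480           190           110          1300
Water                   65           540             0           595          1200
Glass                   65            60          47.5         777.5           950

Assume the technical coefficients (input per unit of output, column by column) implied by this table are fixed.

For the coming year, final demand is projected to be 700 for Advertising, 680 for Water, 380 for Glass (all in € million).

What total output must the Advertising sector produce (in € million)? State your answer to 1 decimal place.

Technical coefficients a_ij = z_ij / X_j:
  a_11 = 520/1300 = 0.40, a_21 = 65/1300 = 0.05, a_31 = 65/1300 = 0.05
  a_12 = 480/1200 = 0.40, a_22 = 540/1200 = 0.45, a_32 = 60/1200 = 0.05
  a_13 = 190/950 = 0.20, a_23 = 0/950 = 0.00, a_33 = 47.5/950 = 0.05
I − A =
  [   0.60    -0.40    -0.20]
  [  -0.05     0.55     0.00]
  [  -0.05    -0.05     0.95]
Cofactors of I−A, C_ij = (−1)^(i+j)·(minor ij) (rows/columns in the sector order above):
  C_11 = (0.55)(0.95) − (0.00)(-0.05) = 0.5225
  C_12 = −[(-0.05)(0.95) − (0.00)(-0.05)] = 0.0475
  C_13 = (-0.05)(-0.05) − (0.55)(-0.05) = 0.0300
  C_21 = −[(-0.40)(0.95) − (-0.20)(-0.05)] = 0.3900
  C_22 = (0.60)(0.95) − (-0.20)(-0.05) = 0.5600
  C_23 = −[(0.60)(-0.05) − (-0.40)(-0.05)] = 0.0500
  C_31 = (-0.40)(0.00) − (-0.20)(0.55) = 0.1100
  C_32 = −[(0.60)(0.00) − (-0.20)(-0.05)] = 0.0100
  C_33 = (0.60)(0.55) − (-0.40)(-0.05) = 0.3100
det(I−A) = Σ_j (I−A)_1j·C_1j = (0.60)(0.5225) + (-0.40)(0.0475) + (-0.20)(0.0300) = 0.2885
adj(I−A) = Cᵀ =
  [ 0.5225   0.3900   0.1100]
  [ 0.0475   0.5600   0.0100]
  [ 0.0300   0.0500   0.3100]
(I − A)⁻¹ = adj(I−A) / det(I−A) ≈
  [   1.8111     1.3518     0.3813]
  [   0.1646     1.9411     0.0347]
  [   0.1040     0.1733     1.0745]
x = (I − A)⁻¹ d = adj(I−A)·d / det(I−A), with det(I−A) = 0.2885:
  x_1 = (0.5225·700 + 0.3900·680 + 0.1100·380) / 0.2885 = 672.75 / 0.2885 ≈ 2331.9
  x_2 = (0.0475·700 + 0.5600·680 + 0.0100·380) / 0.2885 = 417.85 / 0.2885 ≈ 1448.4
  x_3 = (0.0300·700 + 0.0500·680 + 0.3100·380) / 0.2885 = 172.80 / 0.2885 ≈ 599.0

x_1 = 2331.9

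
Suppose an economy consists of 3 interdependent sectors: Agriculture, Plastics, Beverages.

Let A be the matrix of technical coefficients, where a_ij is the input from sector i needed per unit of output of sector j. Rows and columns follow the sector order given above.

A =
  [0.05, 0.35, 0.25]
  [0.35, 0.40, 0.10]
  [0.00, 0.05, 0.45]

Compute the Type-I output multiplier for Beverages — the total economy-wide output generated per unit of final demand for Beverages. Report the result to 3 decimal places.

I − A =
  [   0.95    -0.35    -0.25]
  [  -0.35     0.60    -0.10]
  [   0.00    -0.05     0.55]
Cofactors of I−A, C_ij = (−1)^(i+j)·(minor ij) (rows/columns in the sector order above):
  C_11 = (0.60)(0.55) − (-0.10)(-0.05) = 0.3250
  C_12 = −[(-0.35)(0.55) − (-0.10)(0.00)] = 0.1925
  C_13 = (-0.35)(-0.05) − (0.60)(0.00) = 0.0175
  C_21 = −[(-0.35)(0.55) − (-0.25)(-0.05)] = 0.2050
  C_22 = (0.95)(0.55) − (-0.25)(0.00) = 0.5225
  C_23 = −[(0.95)(-0.05) − (-0.35)(0.00)] = 0.0475
  C_31 = (-0.35)(-0.10) − (-0.25)(0.60) = 0.1850
  C_32 = −[(0.95)(-0.10) − (-0.25)(-0.35)] = 0.1825
  C_33 = (0.95)(0.60) − (-0.35)(-0.35) = 0.4475
det(I−A) = Σ_j (I−A)_1j·C_1j = (0.95)(0.3250) + (-0.35)(0.1925) + (-0.25)(0.0175) = 0.2370
adj(I−A) = Cᵀ =
  [ 0.3250   0.2050   0.1850]
  [ 0.1925   0.5225   0.1825]
  [ 0.0175   0.0475   0.4475]
(I − A)⁻¹ = adj(I−A) / det(I−A) ≈
  [   1.3713     0.8650     0.7806]
  [   0.8122     2.2046     0.7700]
  [   0.0738     0.2004     1.8882]
The output multiplier for sector j is the column-j sum of the Leontief inverse (I − A)⁻¹ = adj(I−A) / det(I−A).
Column 3 of adj(I−A): (0.1850, 0.1825, 0.4475); det(I−A) = 0.2370.
m_3 = (0.1850 + 0.1825 + 0.4475) / 0.2370 = 0.815 / 0.2370 ≈ 3.439.

m_3 = 3.439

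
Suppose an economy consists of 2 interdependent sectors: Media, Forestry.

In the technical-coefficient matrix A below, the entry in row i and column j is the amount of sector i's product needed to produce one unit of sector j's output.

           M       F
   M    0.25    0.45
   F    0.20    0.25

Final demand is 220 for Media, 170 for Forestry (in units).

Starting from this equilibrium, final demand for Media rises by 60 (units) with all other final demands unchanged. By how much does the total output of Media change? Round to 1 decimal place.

Δx_M = 95.2

I − A =
  [   0.75    -0.45]
  [  -0.20     0.75]
det(I−A) = (0.75)(0.75) − (-0.45)(-0.20) = 0.4725
adj(I−A) = [[0.75, 0.45], [0.20, 0.75]]
(I − A)⁻¹ = adj(I−A) / det(I−A) ≈
  [   1.5873     0.9524]
  [   0.4233     1.5873]
Δx = (I − A)⁻¹ Δd with Δd having +60 in the Media component and 0 elsewhere.
So Δx_M = L_MM · (+60), where L_MM = adj(I−A)_MM / det(I−A) = 0.75 / 0.4725.
Δx_M = 0.75 × (+60) / 0.4725 = 45.00 / 0.4725 ≈ 95.2.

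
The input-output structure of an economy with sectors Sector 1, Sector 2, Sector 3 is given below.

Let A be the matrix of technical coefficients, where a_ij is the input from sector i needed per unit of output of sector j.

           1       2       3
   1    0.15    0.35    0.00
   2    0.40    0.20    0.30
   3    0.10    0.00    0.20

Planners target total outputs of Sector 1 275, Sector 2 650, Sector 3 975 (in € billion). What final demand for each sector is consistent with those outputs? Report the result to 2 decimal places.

d_1 = 6.25, d_2 = 117.50, d_3 = 752.50

I − A =
  [   0.85    -0.35     0.00]
  [  -0.40     0.80    -0.30]
  [  -0.10     0.00     0.80]
d = (I − A) x:
  d_1 = (+0.85)·275 + (-0.35)·650 + (+0.00)·975 = 6.25
  d_2 = (-0.40)·275 + (+0.80)·650 + (-0.30)·975 = 117.50
  d_3 = (-0.10)·275 + (+0.00)·650 + (+0.80)·975 = 752.50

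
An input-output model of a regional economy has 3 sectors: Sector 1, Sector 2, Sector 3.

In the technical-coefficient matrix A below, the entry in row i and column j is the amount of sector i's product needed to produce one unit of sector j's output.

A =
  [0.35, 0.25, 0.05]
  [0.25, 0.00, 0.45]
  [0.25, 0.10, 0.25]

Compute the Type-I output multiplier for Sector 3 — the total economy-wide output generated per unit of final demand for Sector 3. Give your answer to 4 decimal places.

I − A =
  [   0.65    -0.25    -0.05]
  [  -0.25     1.00    -0.45]
  [  -0.25    -0.10     0.75]
Cofactors of I−A, C_ij = (−1)^(i+j)·(minor ij) (rows/columns in the sector order above):
  C_11 = (1.00)(0.75) − (-0.45)(-0.10) = 0.7050
  C_12 = −[(-0.25)(0.75) − (-0.45)(-0.25)] = 0.3000
  C_13 = (-0.25)(-0.10) − (1.00)(-0.25) = 0.2750
  C_21 = −[(-0.25)(0.75) − (-0.05)(-0.10)] = 0.1925
  C_22 = (0.65)(0.75) − (-0.05)(-0.25) = 0.4750
  C_23 = −[(0.65)(-0.10) − (-0.25)(-0.25)] = 0.1275
  C_31 = (-0.25)(-0.45) − (-0.05)(1.00) = 0.1625
  C_32 = −[(0.65)(-0.45) − (-0.05)(-0.25)] = 0.3050
  C_33 = (0.65)(1.00) − (-0.25)(-0.25) = 0.5875
det(I−A) = Σ_j (I−A)_1j·C_1j = (0.65)(0.7050) + (-0.25)(0.3000) + (-0.05)(0.2750) = 0.3695
adj(I−A) = Cᵀ =
  [ 0.7050   0.1925   0.1625]
  [ 0.3000   0.4750   0.3050]
  [ 0.2750   0.1275   0.5875]
(I − A)⁻¹ = adj(I−A) / det(I−A) ≈
  [   1.90798     0.52097     0.43978]
  [   0.81191     1.28552     0.82544]
  [   0.74425     0.34506     1.58999]
The output multiplier for sector j is the column-j sum of the Leontief inverse (I − A)⁻¹ = adj(I−A) / det(I−A).
Column 3 of adj(I−A): (0.1625, 0.3050, 0.5875); det(I−A) = 0.3695.
m_3 = (0.1625 + 0.3050 + 0.5875) / 0.3695 = 1.055 / 0.3695 ≈ 2.8552.

m_3 = 2.8552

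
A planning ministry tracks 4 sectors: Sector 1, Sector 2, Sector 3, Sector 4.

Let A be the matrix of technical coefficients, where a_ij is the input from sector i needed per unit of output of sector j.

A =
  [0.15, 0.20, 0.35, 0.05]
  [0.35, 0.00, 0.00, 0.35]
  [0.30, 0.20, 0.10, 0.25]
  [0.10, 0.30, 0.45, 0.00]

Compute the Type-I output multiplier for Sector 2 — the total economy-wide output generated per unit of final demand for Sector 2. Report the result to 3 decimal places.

m_2 = 4.313

I − A =
  [   0.85    -0.20    -0.35    -0.05]
  [  -0.35     1.00     0.00    -0.35]
  [  -0.30    -0.20     0.90    -0.25]
  [  -0.10    -0.30    -0.45     1.00]
Compute the cofactors C_ij = (−1)^(i+j)·(3×3 minor ij) of I−A; the adjugate is their transpose:
adj(I−A) = Cᵀ =
  [ 0.661500   0.271750   0.367250   0.220000]
  [ 0.354375   0.544375   0.276500   0.277375]
  [ 0.396750   0.302250   0.673500   0.294000]
  [ 0.351000   0.326500   0.422750   0.572500]
det(I−A) = Σ_j (I−A)_1j·C_1j = (0.85)(0.661500) + (-0.20)(0.354375) + (-0.35)(0.396750) + (-0.05)(0.351000) = 0.3349875
(I − A)⁻¹ = adj(I−A) / det(I−A) ≈
  [   1.9747     0.8112     1.0963     0.6567]
  [   1.0579     1.6251     0.8254     0.8280]
  [   1.1844     0.9023     2.0105     0.8776]
  [   1.0478     0.9747     1.2620     1.7090]
The output multiplier for sector j is the column-j sum of the Leontief inverse (I − A)⁻¹ = adj(I−A) / det(I−A).
Column 2 of adj(I−A): (0.271750, 0.544375, 0.302250, 0.326500); det(I−A) = 0.3349875.
m_2 = (0.271750 + 0.544375 + 0.302250 + 0.326500) / 0.3349875 = 1.444875 / 0.3349875 ≈ 4.313.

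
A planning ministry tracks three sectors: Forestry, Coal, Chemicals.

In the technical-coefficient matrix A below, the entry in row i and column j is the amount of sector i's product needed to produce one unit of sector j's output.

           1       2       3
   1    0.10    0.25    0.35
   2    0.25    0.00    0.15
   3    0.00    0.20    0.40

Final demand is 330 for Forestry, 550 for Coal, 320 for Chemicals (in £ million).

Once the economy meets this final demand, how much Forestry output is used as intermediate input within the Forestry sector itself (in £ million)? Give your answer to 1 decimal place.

z_11 = 94.6

I − A =
  [   0.90    -0.25    -0.35]
  [  -0.25     1.00    -0.15]
  [   0.00    -0.20     0.60]
Cofactors of I−A, C_ij = (−1)^(i+j)·(minor ij) (rows/columns in the sector order above):
  C_11 = (1.00)(0.60) − (-0.15)(-0.20) = 0.5700
  C_12 = −[(-0.25)(0.60) − (-0.15)(0.00)] = 0.1500
  C_13 = (-0.25)(-0.20) − (1.00)(0.00) = 0.0500
  C_21 = −[(-0.25)(0.60) − (-0.35)(-0.20)] = 0.2200
  C_22 = (0.90)(0.60) − (-0.35)(0.00) = 0.5400
  C_23 = −[(0.90)(-0.20) − (-0.25)(0.00)] = 0.1800
  C_31 = (-0.25)(-0.15) − (-0.35)(1.00) = 0.3875
  C_32 = −[(0.90)(-0.15) − (-0.35)(-0.25)] = 0.2225
  C_33 = (0.90)(1.00) − (-0.25)(-0.25) = 0.8375
det(I−A) = Σ_j (I−A)_1j·C_1j = (0.90)(0.5700) + (-0.25)(0.1500) + (-0.35)(0.0500) = 0.4580
adj(I−A) = Cᵀ =
  [ 0.5700   0.2200   0.3875]
  [ 0.1500   0.5400   0.2225]
  [ 0.0500   0.1800   0.8375]
(I − A)⁻¹ = adj(I−A) / det(I−A) ≈
  [   1.2445     0.4803     0.8461]
  [   0.3275     1.1790     0.4858]
  [   0.1092     0.3930     1.8286]
First solve x = (I − A)⁻¹ d = adj(I−A)·d / det(I−A); in particular x_1 = (0.5700·330 + 0.2200·550 + 0.3875·320) / 0.4580 = 433.10 / 0.4580 ≈ 945.633.
Intermediate flow from 1 to 1: z_11 = a_11 · x_1 = 0.10 × 433.10 / 0.4580 = 43.31 / 0.4580 ≈ 94.6.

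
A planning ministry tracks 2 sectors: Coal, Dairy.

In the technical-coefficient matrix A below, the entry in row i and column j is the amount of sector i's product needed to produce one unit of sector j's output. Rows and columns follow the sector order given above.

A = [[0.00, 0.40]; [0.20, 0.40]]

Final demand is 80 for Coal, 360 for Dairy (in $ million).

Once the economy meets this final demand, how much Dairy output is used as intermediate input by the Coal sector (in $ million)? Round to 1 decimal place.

I − A =
  [   1.00    -0.40]
  [  -0.20     0.60]
det(I−A) = (1.00)(0.60) − (-0.40)(-0.20) = 0.5200
adj(I−A) = [[0.60, 0.40], [0.20, 1.00]]
(I − A)⁻¹ = adj(I−A) / det(I−A) ≈
  [   1.1538     0.7692]
  [   0.3846     1.9231]
First solve x = (I − A)⁻¹ d = adj(I−A)·d / det(I−A); in particular x_C = (0.60·80 + 0.40·360) / 0.5200 = 192.00 / 0.5200 ≈ 369.231.
Intermediate flow from D to C: z_DC = a_DC · x_C = 0.20 × 192.00 / 0.5200 = 38.40 / 0.5200 ≈ 73.8.

z_DC = 73.8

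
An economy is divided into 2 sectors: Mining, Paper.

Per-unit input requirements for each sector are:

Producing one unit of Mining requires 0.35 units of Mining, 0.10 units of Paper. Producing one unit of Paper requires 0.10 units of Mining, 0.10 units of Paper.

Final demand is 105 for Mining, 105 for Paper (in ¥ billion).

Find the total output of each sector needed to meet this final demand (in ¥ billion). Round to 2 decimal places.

x_M = 182.61, x_P = 136.96

I − A =
  [   0.65    -0.10]
  [  -0.10     0.90]
det(I−A) = (0.65)(0.90) − (-0.10)(-0.10) = 0.5750
adj(I−A) = [[0.90, 0.10], [0.10, 0.65]]
(I − A)⁻¹ = adj(I−A) / det(I−A) ≈
  [   1.5652     0.1739]
  [   0.1739     1.1304]
x = (I − A)⁻¹ d = adj(I−A)·d / det(I−A), with det(I−A) = 0.5750:
  x_M = (0.90·105 + 0.10·105) / 0.5750 = 105.00 / 0.5750 ≈ 182.61
  x_P = (0.10·105 + 0.65·105) / 0.5750 = 78.75 / 0.5750 ≈ 136.96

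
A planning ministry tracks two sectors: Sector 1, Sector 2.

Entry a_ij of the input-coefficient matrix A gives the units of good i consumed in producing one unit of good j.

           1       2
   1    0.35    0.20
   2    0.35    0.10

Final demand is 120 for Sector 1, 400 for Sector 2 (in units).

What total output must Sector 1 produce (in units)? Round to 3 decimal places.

I − A =
  [   0.65    -0.20]
  [  -0.35     0.90]
det(I−A) = (0.65)(0.90) − (-0.20)(-0.35) = 0.5150
adj(I−A) = [[0.90, 0.20], [0.35, 0.65]]
(I − A)⁻¹ = adj(I−A) / det(I−A) ≈
  [   1.7476     0.3883]
  [   0.6796     1.2621]
x = (I − A)⁻¹ d = adj(I−A)·d / det(I−A), with det(I−A) = 0.5150:
  x_1 = (0.90·120 + 0.20·400) / 0.5150 = 188.00 / 0.5150 ≈ 365.049
  x_2 = (0.35·120 + 0.65·400) / 0.5150 = 302.00 / 0.5150 ≈ 586.408

x_1 = 365.049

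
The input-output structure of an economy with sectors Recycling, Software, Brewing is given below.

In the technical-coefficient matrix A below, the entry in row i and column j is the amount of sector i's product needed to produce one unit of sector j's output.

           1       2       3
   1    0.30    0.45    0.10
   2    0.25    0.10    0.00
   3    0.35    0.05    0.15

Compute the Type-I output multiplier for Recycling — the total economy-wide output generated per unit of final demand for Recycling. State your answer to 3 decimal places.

I − A =
  [   0.70    -0.45    -0.10]
  [  -0.25     0.90     0.00]
  [  -0.35    -0.05     0.85]
Cofactors of I−A, C_ij = (−1)^(i+j)·(minor ij) (rows/columns in the sector order above):
  C_11 = (0.90)(0.85) − (0.00)(-0.05) = 0.7650
  C_12 = −[(-0.25)(0.85) − (0.00)(-0.35)] = 0.2125
  C_13 = (-0.25)(-0.05) − (0.90)(-0.35) = 0.3275
  C_21 = −[(-0.45)(0.85) − (-0.10)(-0.05)] = 0.3875
  C_22 = (0.70)(0.85) − (-0.10)(-0.35) = 0.5600
  C_23 = −[(0.70)(-0.05) − (-0.45)(-0.35)] = 0.1925
  C_31 = (-0.45)(0.00) − (-0.10)(0.90) = 0.0900
  C_32 = −[(0.70)(0.00) − (-0.10)(-0.25)] = 0.0250
  C_33 = (0.70)(0.90) − (-0.45)(-0.25) = 0.5175
det(I−A) = Σ_j (I−A)_1j·C_1j = (0.70)(0.7650) + (-0.45)(0.2125) + (-0.10)(0.3275) = 0.407125
adj(I−A) = Cᵀ =
  [ 0.7650   0.3875   0.0900]
  [ 0.2125   0.5600   0.0250]
  [ 0.3275   0.1925   0.5175]
(I − A)⁻¹ = adj(I−A) / det(I−A) ≈
  [   1.8790     0.9518     0.2211]
  [   0.5220     1.3755     0.0614]
  [   0.8044     0.4728     1.2711]
The output multiplier for sector j is the column-j sum of the Leontief inverse (I − A)⁻¹ = adj(I−A) / det(I−A).
Column 1 of adj(I−A): (0.7650, 0.2125, 0.3275); det(I−A) = 0.407125.
m_1 = (0.7650 + 0.2125 + 0.3275) / 0.407125 = 1.305 / 0.407125 ≈ 3.205.

m_1 = 3.205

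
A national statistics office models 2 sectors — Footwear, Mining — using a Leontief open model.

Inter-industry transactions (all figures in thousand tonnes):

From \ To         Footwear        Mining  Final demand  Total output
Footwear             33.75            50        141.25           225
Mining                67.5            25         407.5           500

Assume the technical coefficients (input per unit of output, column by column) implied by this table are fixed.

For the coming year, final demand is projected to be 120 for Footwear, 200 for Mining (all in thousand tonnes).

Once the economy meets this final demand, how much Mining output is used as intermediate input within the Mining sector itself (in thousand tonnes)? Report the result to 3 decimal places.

Technical coefficients a_ij = z_ij / X_j:
  a_FF = 33.75/225 = 0.15, a_MF = 67.5/225 = 0.30
  a_FM = 50/500 = 0.10, a_MM = 25/500 = 0.05
I − A =
  [   0.85    -0.10]
  [  -0.30     0.95]
det(I−A) = (0.85)(0.95) − (-0.10)(-0.30) = 0.7775
adj(I−A) = [[0.95, 0.10], [0.30, 0.85]]
(I − A)⁻¹ = adj(I−A) / det(I−A) ≈
  [   1.2219     0.1286]
  [   0.3859     1.0932]
First solve x = (I − A)⁻¹ d = adj(I−A)·d / det(I−A); in particular x_M = (0.30·120 + 0.85·200) / 0.7775 = 206.00 / 0.7775 ≈ 264.95177.
Intermediate flow from M to M: z_MM = a_MM · x_M = 0.05 × 206.00 / 0.7775 = 10.30 / 0.7775 ≈ 13.248.

z_MM = 13.248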